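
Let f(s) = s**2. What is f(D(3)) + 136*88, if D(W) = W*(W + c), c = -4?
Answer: 11977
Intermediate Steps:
D(W) = W*(-4 + W) (D(W) = W*(W - 4) = W*(-4 + W))
f(D(3)) + 136*88 = (3*(-4 + 3))**2 + 136*88 = (3*(-1))**2 + 11968 = (-3)**2 + 11968 = 9 + 11968 = 11977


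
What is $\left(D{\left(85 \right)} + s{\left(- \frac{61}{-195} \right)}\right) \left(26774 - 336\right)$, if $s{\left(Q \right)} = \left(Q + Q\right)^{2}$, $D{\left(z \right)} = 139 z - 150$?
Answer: $\frac{11727275744942}{38025} \approx 3.0841 \cdot 10^{8}$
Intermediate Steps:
$D{\left(z \right)} = -150 + 139 z$
$s{\left(Q \right)} = 4 Q^{2}$ ($s{\left(Q \right)} = \left(2 Q\right)^{2} = 4 Q^{2}$)
$\left(D{\left(85 \right)} + s{\left(- \frac{61}{-195} \right)}\right) \left(26774 - 336\right) = \left(\left(-150 + 139 \cdot 85\right) + 4 \left(- \frac{61}{-195}\right)^{2}\right) \left(26774 - 336\right) = \left(\left(-150 + 11815\right) + 4 \left(\left(-61\right) \left(- \frac{1}{195}\right)\right)^{2}\right) \left(26774 - 336\right) = \left(11665 + 4 \left(\frac{61}{195}\right)^{2}\right) 26438 = \left(11665 + 4 \cdot \frac{3721}{38025}\right) 26438 = \left(11665 + \frac{14884}{38025}\right) 26438 = \frac{443576509}{38025} \cdot 26438 = \frac{11727275744942}{38025}$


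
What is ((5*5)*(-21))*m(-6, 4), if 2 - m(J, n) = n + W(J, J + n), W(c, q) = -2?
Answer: 0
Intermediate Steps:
m(J, n) = 4 - n (m(J, n) = 2 - (n - 2) = 2 - (-2 + n) = 2 + (2 - n) = 4 - n)
((5*5)*(-21))*m(-6, 4) = ((5*5)*(-21))*(4 - 1*4) = (25*(-21))*(4 - 4) = -525*0 = 0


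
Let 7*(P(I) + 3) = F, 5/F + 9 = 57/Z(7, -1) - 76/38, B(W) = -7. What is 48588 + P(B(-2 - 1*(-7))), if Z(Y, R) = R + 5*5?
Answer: 23466515/483 ≈ 48585.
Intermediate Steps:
Z(Y, R) = 25 + R (Z(Y, R) = R + 25 = 25 + R)
F = -40/69 (F = 5/(-9 + (57/(25 - 1) - 76/38)) = 5/(-9 + (57/24 - 76*1/38)) = 5/(-9 + (57*(1/24) - 2)) = 5/(-9 + (19/8 - 2)) = 5/(-9 + 3/8) = 5/(-69/8) = 5*(-8/69) = -40/69 ≈ -0.57971)
P(I) = -1489/483 (P(I) = -3 + (⅐)*(-40/69) = -3 - 40/483 = -1489/483)
48588 + P(B(-2 - 1*(-7))) = 48588 - 1489/483 = 23466515/483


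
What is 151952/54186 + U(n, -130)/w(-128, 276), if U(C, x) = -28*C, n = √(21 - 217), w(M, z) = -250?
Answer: 75976/27093 + 196*I/125 ≈ 2.8043 + 1.568*I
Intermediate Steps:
n = 14*I (n = √(-196) = 14*I ≈ 14.0*I)
151952/54186 + U(n, -130)/w(-128, 276) = 151952/54186 - 392*I/(-250) = 151952*(1/54186) - 392*I*(-1/250) = 75976/27093 + 196*I/125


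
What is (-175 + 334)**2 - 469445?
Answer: -444164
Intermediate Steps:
(-175 + 334)**2 - 469445 = 159**2 - 469445 = 25281 - 469445 = -444164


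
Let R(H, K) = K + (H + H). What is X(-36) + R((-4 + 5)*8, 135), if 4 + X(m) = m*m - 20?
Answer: 1423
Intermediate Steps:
X(m) = -24 + m**2 (X(m) = -4 + (m*m - 20) = -4 + (m**2 - 20) = -4 + (-20 + m**2) = -24 + m**2)
R(H, K) = K + 2*H
X(-36) + R((-4 + 5)*8, 135) = (-24 + (-36)**2) + (135 + 2*((-4 + 5)*8)) = (-24 + 1296) + (135 + 2*(1*8)) = 1272 + (135 + 2*8) = 1272 + (135 + 16) = 1272 + 151 = 1423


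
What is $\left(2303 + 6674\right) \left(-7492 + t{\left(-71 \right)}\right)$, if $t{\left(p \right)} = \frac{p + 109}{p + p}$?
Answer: $- \frac{4775324127}{71} \approx -6.7258 \cdot 10^{7}$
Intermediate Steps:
$t{\left(p \right)} = \frac{109 + p}{2 p}$
$\left(2303 + 6674\right) \left(-7492 + t{\left(-71 \right)}\right) = \left(2303 + 6674\right) \left(-7492 + \frac{109 - 71}{2 \left(-71\right)}\right) = 8977 \left(-7492 + \frac{1}{2} \left(- \frac{1}{71}\right) 38\right) = 8977 \left(-7492 - \frac{19}{71}\right) = 8977 \left(- \frac{531951}{71}\right) = - \frac{4775324127}{71}$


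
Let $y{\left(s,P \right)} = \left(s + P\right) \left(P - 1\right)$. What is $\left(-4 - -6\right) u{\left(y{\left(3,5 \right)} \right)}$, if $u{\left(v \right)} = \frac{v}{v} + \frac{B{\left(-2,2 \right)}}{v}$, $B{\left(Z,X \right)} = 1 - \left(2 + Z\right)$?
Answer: $\frac{33}{16} \approx 2.0625$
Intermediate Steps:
$B{\left(Z,X \right)} = -1 - Z$
$y{\left(s,P \right)} = \left(-1 + P\right) \left(P + s\right)$ ($y{\left(s,P \right)} = \left(P + s\right) \left(-1 + P\right) = \left(-1 + P\right) \left(P + s\right)$)
$u{\left(v \right)} = 1 + \frac{1}{v}$ ($u{\left(v \right)} = \frac{v}{v} + \frac{-1 - -2}{v} = 1 + \frac{-1 + 2}{v} = 1 + 1 \frac{1}{v} = 1 + \frac{1}{v}$)
$\left(-4 - -6\right) u{\left(y{\left(3,5 \right)} \right)} = \left(-4 - -6\right) \frac{1 + \left(5^{2} - 5 - 3 + 5 \cdot 3\right)}{5^{2} - 5 - 3 + 5 \cdot 3} = \left(-4 + 6\right) \frac{1 + \left(25 - 5 - 3 + 15\right)}{25 - 5 - 3 + 15} = 2 \frac{1 + 32}{32} = 2 \cdot \frac{1}{32} \cdot 33 = 2 \cdot \frac{33}{32} = \frac{33}{16}$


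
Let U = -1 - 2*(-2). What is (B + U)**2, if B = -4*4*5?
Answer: 5929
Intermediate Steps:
B = -80 (B = -16*5 = -80)
U = 3 (U = -1 + 4 = 3)
(B + U)**2 = (-80 + 3)**2 = (-77)**2 = 5929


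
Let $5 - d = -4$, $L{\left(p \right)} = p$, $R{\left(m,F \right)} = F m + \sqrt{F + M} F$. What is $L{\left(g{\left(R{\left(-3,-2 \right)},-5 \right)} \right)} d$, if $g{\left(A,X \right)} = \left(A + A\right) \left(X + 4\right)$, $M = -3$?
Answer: $-108 + 36 i \sqrt{5} \approx -108.0 + 80.498 i$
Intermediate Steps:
$R{\left(m,F \right)} = F m + F \sqrt{-3 + F}$ ($R{\left(m,F \right)} = F m + \sqrt{F - 3} F = F m + \sqrt{-3 + F} F = F m + F \sqrt{-3 + F}$)
$g{\left(A,X \right)} = 2 A \left(4 + X\right)$
$d = 9$ ($d = 5 - -4 = 5 + 4 = 9$)
$L{\left(g{\left(R{\left(-3,-2 \right)},-5 \right)} \right)} d = 2 \left(- 2 \left(-3 + \sqrt{-3 - 2}\right)\right) \left(4 - 5\right) 9 = 2 \left(- 2 \left(-3 + \sqrt{-5}\right)\right) \left(-1\right) 9 = 2 \left(- 2 \left(-3 + i \sqrt{5}\right)\right) \left(-1\right) 9 = 2 \left(6 - 2 i \sqrt{5}\right) \left(-1\right) 9 = \left(-12 + 4 i \sqrt{5}\right) 9 = -108 + 36 i \sqrt{5}$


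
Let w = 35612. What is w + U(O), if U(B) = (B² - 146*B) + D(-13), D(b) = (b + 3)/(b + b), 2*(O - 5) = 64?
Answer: 410532/13 ≈ 31579.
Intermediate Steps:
O = 37 (O = 5 + (½)*64 = 5 + 32 = 37)
D(b) = (3 + b)/(2*b) (D(b) = (3 + b)/((2*b)) = (3 + b)*(1/(2*b)) = (3 + b)/(2*b))
U(B) = 5/13 + B² - 146*B (U(B) = (B² - 146*B) + (½)*(3 - 13)/(-13) = (B² - 146*B) + (½)*(-1/13)*(-10) = (B² - 146*B) + 5/13 = 5/13 + B² - 146*B)
w + U(O) = 35612 + (5/13 + 37² - 146*37) = 35612 + (5/13 + 1369 - 5402) = 35612 - 52424/13 = 410532/13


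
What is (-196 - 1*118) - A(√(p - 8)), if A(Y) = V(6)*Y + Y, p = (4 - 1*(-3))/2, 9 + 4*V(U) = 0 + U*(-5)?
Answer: -314 + 105*I*√2/8 ≈ -314.0 + 18.562*I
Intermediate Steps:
V(U) = -9/4 - 5*U/4 (V(U) = -9/4 + (0 + U*(-5))/4 = -9/4 + (0 - 5*U)/4 = -9/4 + (-5*U)/4 = -9/4 - 5*U/4)
p = 7/2 (p = (4 + 3)*(½) = 7*(½) = 7/2 ≈ 3.5000)
A(Y) = -35*Y/4 (A(Y) = (-9/4 - 5/4*6)*Y + Y = (-9/4 - 15/2)*Y + Y = -39*Y/4 + Y = -35*Y/4)
(-196 - 1*118) - A(√(p - 8)) = (-196 - 1*118) - (-35)*√(7/2 - 8)/4 = (-196 - 118) - (-35)*√(-9/2)/4 = -314 - (-35)*3*I*√2/2/4 = -314 - (-105)*I*√2/8 = -314 + 105*I*√2/8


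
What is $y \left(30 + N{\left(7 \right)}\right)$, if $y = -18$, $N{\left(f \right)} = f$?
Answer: $-666$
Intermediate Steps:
$y \left(30 + N{\left(7 \right)}\right) = - 18 \left(30 + 7\right) = \left(-18\right) 37 = -666$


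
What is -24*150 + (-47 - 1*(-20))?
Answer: -3627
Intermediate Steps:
-24*150 + (-47 - 1*(-20)) = -3600 + (-47 + 20) = -3600 - 27 = -3627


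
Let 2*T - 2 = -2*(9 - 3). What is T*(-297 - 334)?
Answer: 3155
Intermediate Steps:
T = -5 (T = 1 + (-2*(9 - 3))/2 = 1 + (-2*6)/2 = 1 + (½)*(-12) = 1 - 6 = -5)
T*(-297 - 334) = -5*(-297 - 334) = -5*(-631) = 3155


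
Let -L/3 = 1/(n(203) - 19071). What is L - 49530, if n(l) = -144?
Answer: -317239649/6405 ≈ -49530.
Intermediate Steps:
L = 1/6405 (L = -3/(-144 - 19071) = -3/(-19215) = -3*(-1/19215) = 1/6405 ≈ 0.00015613)
L - 49530 = 1/6405 - 49530 = -317239649/6405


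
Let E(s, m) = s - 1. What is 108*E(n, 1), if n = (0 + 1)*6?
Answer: 540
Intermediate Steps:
n = 6 (n = 1*6 = 6)
E(s, m) = -1 + s
108*E(n, 1) = 108*(-1 + 6) = 108*5 = 540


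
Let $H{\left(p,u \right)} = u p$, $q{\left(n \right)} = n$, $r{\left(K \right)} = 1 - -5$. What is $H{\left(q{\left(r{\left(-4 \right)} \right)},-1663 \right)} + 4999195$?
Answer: $4989217$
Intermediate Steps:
$r{\left(K \right)} = 6$ ($r{\left(K \right)} = 1 + 5 = 6$)
$H{\left(p,u \right)} = p u$
$H{\left(q{\left(r{\left(-4 \right)} \right)},-1663 \right)} + 4999195 = 6 \left(-1663\right) + 4999195 = -9978 + 4999195 = 4989217$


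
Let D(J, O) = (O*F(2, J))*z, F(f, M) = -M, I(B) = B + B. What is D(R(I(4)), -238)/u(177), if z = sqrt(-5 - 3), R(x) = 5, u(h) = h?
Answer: 2380*I*sqrt(2)/177 ≈ 19.016*I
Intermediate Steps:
I(B) = 2*B
z = 2*I*sqrt(2) (z = sqrt(-8) = 2*I*sqrt(2) ≈ 2.8284*I)
D(J, O) = -2*I*J*O*sqrt(2) (D(J, O) = (O*(-J))*(2*I*sqrt(2)) = (-J*O)*(2*I*sqrt(2)) = -2*I*J*O*sqrt(2))
D(R(I(4)), -238)/u(177) = -2*I*5*(-238)*sqrt(2)/177 = (2380*I*sqrt(2))*(1/177) = 2380*I*sqrt(2)/177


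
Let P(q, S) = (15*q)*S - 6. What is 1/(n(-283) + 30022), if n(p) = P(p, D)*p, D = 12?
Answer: 1/14447740 ≈ 6.9215e-8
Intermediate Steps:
P(q, S) = -6 + 15*S*q (P(q, S) = 15*S*q - 6 = -6 + 15*S*q)
n(p) = p*(-6 + 180*p) (n(p) = (-6 + 15*12*p)*p = (-6 + 180*p)*p = p*(-6 + 180*p))
1/(n(-283) + 30022) = 1/(6*(-283)*(-1 + 30*(-283)) + 30022) = 1/(6*(-283)*(-1 - 8490) + 30022) = 1/(6*(-283)*(-8491) + 30022) = 1/(14417718 + 30022) = 1/14447740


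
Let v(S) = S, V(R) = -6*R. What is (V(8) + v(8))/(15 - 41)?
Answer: 20/13 ≈ 1.5385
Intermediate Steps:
(V(8) + v(8))/(15 - 41) = (-6*8 + 8)/(15 - 41) = (-48 + 8)/(-26) = -1/26*(-40) = 20/13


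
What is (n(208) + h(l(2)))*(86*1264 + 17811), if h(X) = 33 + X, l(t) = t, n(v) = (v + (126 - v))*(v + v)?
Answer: 6635838265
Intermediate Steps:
n(v) = 252*v (n(v) = 126*(2*v) = 252*v)
(n(208) + h(l(2)))*(86*1264 + 17811) = (252*208 + (33 + 2))*(86*1264 + 17811) = (52416 + 35)*(108704 + 17811) = 52451*126515 = 6635838265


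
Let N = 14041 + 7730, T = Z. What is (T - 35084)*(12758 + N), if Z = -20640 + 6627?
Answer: -1695270313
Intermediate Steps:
Z = -14013
T = -14013
N = 21771
(T - 35084)*(12758 + N) = (-14013 - 35084)*(12758 + 21771) = -49097*34529 = -1695270313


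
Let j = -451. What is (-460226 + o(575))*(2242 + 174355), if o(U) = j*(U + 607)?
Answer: -175415212876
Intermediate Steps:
o(U) = -273757 - 451*U (o(U) = -451*(U + 607) = -451*(607 + U) = -273757 - 451*U)
(-460226 + o(575))*(2242 + 174355) = (-460226 + (-273757 - 451*575))*(2242 + 174355) = (-460226 + (-273757 - 259325))*176597 = (-460226 - 533082)*176597 = -993308*176597 = -175415212876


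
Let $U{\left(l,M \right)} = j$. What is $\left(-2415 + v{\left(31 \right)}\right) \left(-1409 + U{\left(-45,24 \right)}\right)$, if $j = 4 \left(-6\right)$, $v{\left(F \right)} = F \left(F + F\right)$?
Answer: $706469$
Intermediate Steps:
$v{\left(F \right)} = 2 F^{2}$ ($v{\left(F \right)} = F 2 F = 2 F^{2}$)
$j = -24$
$U{\left(l,M \right)} = -24$
$\left(-2415 + v{\left(31 \right)}\right) \left(-1409 + U{\left(-45,24 \right)}\right) = \left(-2415 + 2 \cdot 31^{2}\right) \left(-1409 - 24\right) = \left(-2415 + 2 \cdot 961\right) \left(-1433\right) = \left(-2415 + 1922\right) \left(-1433\right) = \left(-493\right) \left(-1433\right) = 706469$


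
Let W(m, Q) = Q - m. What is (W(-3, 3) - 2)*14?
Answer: 56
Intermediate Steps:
(W(-3, 3) - 2)*14 = ((3 - 1*(-3)) - 2)*14 = ((3 + 3) - 2)*14 = (6 - 2)*14 = 4*14 = 56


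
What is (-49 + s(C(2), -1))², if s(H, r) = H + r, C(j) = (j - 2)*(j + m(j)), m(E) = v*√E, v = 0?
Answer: 2500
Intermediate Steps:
m(E) = 0 (m(E) = 0*√E = 0)
C(j) = j*(-2 + j) (C(j) = (j - 2)*(j + 0) = (-2 + j)*j = j*(-2 + j))
(-49 + s(C(2), -1))² = (-49 + (2*(-2 + 2) - 1))² = (-49 + (2*0 - 1))² = (-49 + (0 - 1))² = (-49 - 1)² = (-50)² = 2500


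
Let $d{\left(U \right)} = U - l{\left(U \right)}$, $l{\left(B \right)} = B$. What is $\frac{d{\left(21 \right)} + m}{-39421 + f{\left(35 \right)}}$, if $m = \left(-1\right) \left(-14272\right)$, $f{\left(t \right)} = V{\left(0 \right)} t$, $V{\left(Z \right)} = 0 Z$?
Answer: $- \frac{14272}{39421} \approx -0.36204$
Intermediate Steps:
$V{\left(Z \right)} = 0$
$d{\left(U \right)} = 0$ ($d{\left(U \right)} = U - U = 0$)
$f{\left(t \right)} = 0$ ($f{\left(t \right)} = 0 t = 0$)
$m = 14272$
$\frac{d{\left(21 \right)} + m}{-39421 + f{\left(35 \right)}} = \frac{0 + 14272}{-39421 + 0} = \frac{14272}{-39421} = 14272 \left(- \frac{1}{39421}\right) = - \frac{14272}{39421}$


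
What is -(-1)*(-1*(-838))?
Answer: 838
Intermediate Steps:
-(-1)*(-1*(-838)) = -(-1)*838 = -1*(-838) = 838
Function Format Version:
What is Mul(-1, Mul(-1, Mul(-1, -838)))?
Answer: 838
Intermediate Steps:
Mul(-1, Mul(-1, Mul(-1, -838))) = Mul(-1, Mul(-1, 838)) = Mul(-1, -838) = 838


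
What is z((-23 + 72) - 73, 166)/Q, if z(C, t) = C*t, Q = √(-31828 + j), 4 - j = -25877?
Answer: 3984*I*√5947/5947 ≈ 51.662*I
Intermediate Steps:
j = 25881 (j = 4 - 1*(-25877) = 4 + 25877 = 25881)
Q = I*√5947 (Q = √(-31828 + 25881) = √(-5947) = I*√5947 ≈ 77.117*I)
z((-23 + 72) - 73, 166)/Q = (((-23 + 72) - 73)*166)/((I*√5947)) = ((49 - 73)*166)*(-I*√5947/5947) = (-24*166)*(-I*√5947/5947) = -(-3984)*I*√5947/5947 = 3984*I*√5947/5947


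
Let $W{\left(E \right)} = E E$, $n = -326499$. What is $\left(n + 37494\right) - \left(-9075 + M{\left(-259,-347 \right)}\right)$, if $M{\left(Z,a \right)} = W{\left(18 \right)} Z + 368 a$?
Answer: $-68318$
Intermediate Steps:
$W{\left(E \right)} = E^{2}$
$M{\left(Z,a \right)} = 324 Z + 368 a$ ($M{\left(Z,a \right)} = 18^{2} Z + 368 a = 324 Z + 368 a$)
$\left(n + 37494\right) - \left(-9075 + M{\left(-259,-347 \right)}\right) = \left(-326499 + 37494\right) - \left(-9075 - 127696 - 83916\right) = -289005 + \left(9075 - \left(-83916 - 127696\right)\right) = -289005 + \left(9075 - -211612\right) = -289005 + \left(9075 + 211612\right) = -289005 + 220687 = -68318$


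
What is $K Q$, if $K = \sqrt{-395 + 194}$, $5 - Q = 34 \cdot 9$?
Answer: $- 301 i \sqrt{201} \approx - 4267.4 i$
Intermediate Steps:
$Q = -301$ ($Q = 5 - 34 \cdot 9 = 5 - 306 = -301$)
$K = i \sqrt{201}$ ($K = \sqrt{-201} = i \sqrt{201} \approx 14.177 i$)
$K Q = i \sqrt{201} \left(-301\right) = - 301 i \sqrt{201}$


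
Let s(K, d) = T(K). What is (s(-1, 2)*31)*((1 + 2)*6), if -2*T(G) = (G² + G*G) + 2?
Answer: -1116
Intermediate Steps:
T(G) = -1 - G² (T(G) = -((G² + G*G) + 2)/2 = -((G² + G²) + 2)/2 = -(2*G² + 2)/2 = -(2 + 2*G²)/2 = -1 - G²)
s(K, d) = -1 - K²
(s(-1, 2)*31)*((1 + 2)*6) = ((-1 - 1*(-1)²)*31)*((1 + 2)*6) = ((-1 - 1*1)*31)*(3*6) = ((-1 - 1)*31)*18 = -2*31*18 = -62*18 = -1116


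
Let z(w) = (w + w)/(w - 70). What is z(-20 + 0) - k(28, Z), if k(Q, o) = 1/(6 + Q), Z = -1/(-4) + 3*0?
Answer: 127/306 ≈ 0.41503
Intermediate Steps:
Z = ¼ (Z = -1*(-¼) + 0 = ¼ + 0 = ¼ ≈ 0.25000)
z(w) = 2*w/(-70 + w) (z(w) = (2*w)/(-70 + w) = 2*w/(-70 + w))
z(-20 + 0) - k(28, Z) = 2*(-20 + 0)/(-70 + (-20 + 0)) - 1/(6 + 28) = 2*(-20)/(-70 - 20) - 1/34 = 2*(-20)/(-90) - 1*1/34 = 2*(-20)*(-1/90) - 1/34 = 4/9 - 1/34 = 127/306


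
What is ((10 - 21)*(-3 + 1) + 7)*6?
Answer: 174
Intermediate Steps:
((10 - 21)*(-3 + 1) + 7)*6 = (-11*(-2) + 7)*6 = (22 + 7)*6 = 29*6 = 174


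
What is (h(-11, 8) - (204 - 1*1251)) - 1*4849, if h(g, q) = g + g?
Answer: -3824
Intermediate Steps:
h(g, q) = 2*g
(h(-11, 8) - (204 - 1*1251)) - 1*4849 = (2*(-11) - (204 - 1*1251)) - 1*4849 = (-22 - (204 - 1251)) - 4849 = (-22 - 1*(-1047)) - 4849 = (-22 + 1047) - 4849 = 1025 - 4849 = -3824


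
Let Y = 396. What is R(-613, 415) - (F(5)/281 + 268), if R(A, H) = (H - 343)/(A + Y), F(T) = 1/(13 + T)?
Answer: -294517441/1097586 ≈ -268.33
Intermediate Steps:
R(A, H) = (-343 + H)/(396 + A) (R(A, H) = (H - 343)/(A + 396) = (-343 + H)/(396 + A))
R(-613, 415) - (F(5)/281 + 268) = (-343 + 415)/(396 - 613) - (1/(281*(13 + 5)) + 268) = 72/(-217) - ((1/281)/18 + 268) = -1/217*72 - ((1/281)*(1/18) + 268) = -72/217 - (1/5058 + 268) = -72/217 - 1*1355545/5058 = -72/217 - 1355545/5058 = -294517441/1097586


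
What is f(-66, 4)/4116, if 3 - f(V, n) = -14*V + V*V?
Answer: -1759/1372 ≈ -1.2821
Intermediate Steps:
f(V, n) = 3 - V**2 + 14*V (f(V, n) = 3 - (-14*V + V*V) = 3 - (-14*V + V**2) = 3 - (V**2 - 14*V) = 3 + (-V**2 + 14*V) = 3 - V**2 + 14*V)
f(-66, 4)/4116 = (3 - 1*(-66)**2 + 14*(-66))/4116 = (3 - 1*4356 - 924)*(1/4116) = (3 - 4356 - 924)*(1/4116) = -5277*1/4116 = -1759/1372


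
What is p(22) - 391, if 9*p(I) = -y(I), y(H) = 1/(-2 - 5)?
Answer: -24632/63 ≈ -390.98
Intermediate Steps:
y(H) = -⅐ (y(H) = 1/(-7) = -⅐)
p(I) = 1/63 (p(I) = (-1*(-⅐))/9 = (⅑)*(⅐) = 1/63)
p(22) - 391 = 1/63 - 391 = -24632/63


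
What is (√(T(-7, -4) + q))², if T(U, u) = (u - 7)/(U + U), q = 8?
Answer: 123/14 ≈ 8.7857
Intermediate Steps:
T(U, u) = (-7 + u)/(2*U) (T(U, u) = (-7 + u)/((2*U)) = (-7 + u)*(1/(2*U)) = (-7 + u)/(2*U))
(√(T(-7, -4) + q))² = (√((½)*(-7 - 4)/(-7) + 8))² = (√((½)*(-⅐)*(-11) + 8))² = (√(11/14 + 8))² = (√(123/14))² = (√1722/14)² = 123/14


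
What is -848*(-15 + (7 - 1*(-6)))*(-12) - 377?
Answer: -20729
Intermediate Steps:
-848*(-15 + (7 - 1*(-6)))*(-12) - 377 = -848*(-15 + (7 + 6))*(-12) - 377 = -848*(-15 + 13)*(-12) - 377 = -(-1696)*(-12) - 377 = -848*24 - 377 = -20352 - 377 = -20729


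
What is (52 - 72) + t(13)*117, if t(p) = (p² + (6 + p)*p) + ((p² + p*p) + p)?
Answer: 89719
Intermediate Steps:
t(p) = p + 3*p² + p*(6 + p) (t(p) = (p² + p*(6 + p)) + ((p² + p²) + p) = (p² + p*(6 + p)) + (2*p² + p) = (p² + p*(6 + p)) + (p + 2*p²) = p + 3*p² + p*(6 + p))
(52 - 72) + t(13)*117 = (52 - 72) + (13*(7 + 4*13))*117 = -20 + (13*(7 + 52))*117 = -20 + (13*59)*117 = -20 + 767*117 = -20 + 89739 = 89719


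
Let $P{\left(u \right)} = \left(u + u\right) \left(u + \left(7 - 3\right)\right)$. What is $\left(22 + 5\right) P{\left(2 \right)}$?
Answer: $648$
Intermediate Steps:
$P{\left(u \right)} = 2 u \left(4 + u\right)$ ($P{\left(u \right)} = 2 u \left(u + \left(7 - 3\right)\right) = 2 u \left(u + 4\right) = 2 u \left(4 + u\right)$)
$\left(22 + 5\right) P{\left(2 \right)} = \left(22 + 5\right) 2 \cdot 2 \left(4 + 2\right) = 27 \cdot 2 \cdot 2 \cdot 6 = 27 \cdot 24 = 648$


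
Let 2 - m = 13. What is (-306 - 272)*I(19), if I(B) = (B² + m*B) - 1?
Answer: -87278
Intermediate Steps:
m = -11 (m = 2 - 1*13 = 2 - 13 = -11)
I(B) = -1 + B² - 11*B (I(B) = (B² - 11*B) - 1 = -1 + B² - 11*B)
(-306 - 272)*I(19) = (-306 - 272)*(-1 + 19² - 11*19) = -578*(-1 + 361 - 209) = -578*151 = -87278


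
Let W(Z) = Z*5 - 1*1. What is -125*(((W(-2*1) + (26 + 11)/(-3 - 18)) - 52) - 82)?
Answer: 385250/21 ≈ 18345.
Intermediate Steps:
W(Z) = -1 + 5*Z (W(Z) = 5*Z - 1 = -1 + 5*Z)
-125*(((W(-2*1) + (26 + 11)/(-3 - 18)) - 52) - 82) = -125*((((-1 + 5*(-2*1)) + (26 + 11)/(-3 - 18)) - 52) - 82) = -125*((((-1 + 5*(-2)) + 37/(-21)) - 52) - 82) = -125*((((-1 - 10) + 37*(-1/21)) - 52) - 82) = -125*(((-11 - 37/21) - 52) - 82) = -125*((-268/21 - 52) - 82) = -125*(-1360/21 - 82) = -125*(-3082/21) = 385250/21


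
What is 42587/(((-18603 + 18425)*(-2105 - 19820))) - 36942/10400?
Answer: -287457583/81175120 ≈ -3.5412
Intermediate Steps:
42587/(((-18603 + 18425)*(-2105 - 19820))) - 36942/10400 = 42587/((-178*(-21925))) - 36942*1/10400 = 42587/3902650 - 18471/5200 = -287457583/81175120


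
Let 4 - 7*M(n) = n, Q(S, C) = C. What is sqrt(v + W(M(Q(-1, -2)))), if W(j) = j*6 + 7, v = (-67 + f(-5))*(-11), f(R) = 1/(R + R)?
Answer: sqrt(3676190)/70 ≈ 27.391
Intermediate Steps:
f(R) = 1/(2*R)
M(n) = 4/7 - n/7
v = 7381/10 (v = (-67 + (1/2)/(-5))*(-11) = (-67 + (1/2)*(-1/5))*(-11) = (-67 - 1/10)*(-11) = -671/10*(-11) = 7381/10 ≈ 738.10)
W(j) = 7 + 6*j (W(j) = 6*j + 7 = 7 + 6*j)
sqrt(v + W(M(Q(-1, -2)))) = sqrt(7381/10 + (7 + 6*(4/7 - 1/7*(-2)))) = sqrt(7381/10 + (7 + 6*(4/7 + 2/7))) = sqrt(7381/10 + (7 + 6*(6/7))) = sqrt(7381/10 + (7 + 36/7)) = sqrt(7381/10 + 85/7) = sqrt(52517/70) = sqrt(3676190)/70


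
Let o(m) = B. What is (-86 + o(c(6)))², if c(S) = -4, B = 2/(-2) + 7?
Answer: 6400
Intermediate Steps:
B = 6 (B = 2*(-½) + 7 = -1 + 7 = 6)
o(m) = 6
(-86 + o(c(6)))² = (-86 + 6)² = (-80)² = 6400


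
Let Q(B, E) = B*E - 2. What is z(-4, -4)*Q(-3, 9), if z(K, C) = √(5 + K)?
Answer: -29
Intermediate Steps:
Q(B, E) = -2 + B*E
z(-4, -4)*Q(-3, 9) = √(5 - 4)*(-2 - 3*9) = √1*(-2 - 27) = 1*(-29) = -29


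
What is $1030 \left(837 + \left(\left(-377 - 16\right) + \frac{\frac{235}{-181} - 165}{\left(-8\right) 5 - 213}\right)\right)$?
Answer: $\frac{20973057760}{45793} \approx 4.58 \cdot 10^{5}$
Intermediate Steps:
$1030 \left(837 + \left(\left(-377 - 16\right) + \frac{\frac{235}{-181} - 165}{\left(-8\right) 5 - 213}\right)\right) = 1030 \left(837 - \left(393 - \frac{235 \left(- \frac{1}{181}\right) - 165}{-40 - 213}\right)\right) = 1030 \left(837 - \left(393 - \frac{- \frac{235}{181} - 165}{-253}\right)\right) = 1030 \left(837 - \frac{17966549}{45793}\right) = 1030 \cdot \frac{20362192}{45793} = \frac{20973057760}{45793}$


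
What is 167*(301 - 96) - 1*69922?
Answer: -35687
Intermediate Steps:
167*(301 - 96) - 1*69922 = 167*205 - 69922 = 34235 - 69922 = -35687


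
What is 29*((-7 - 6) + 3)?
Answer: -290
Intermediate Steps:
29*((-7 - 6) + 3) = 29*(-13 + 3) = 29*(-10) = -290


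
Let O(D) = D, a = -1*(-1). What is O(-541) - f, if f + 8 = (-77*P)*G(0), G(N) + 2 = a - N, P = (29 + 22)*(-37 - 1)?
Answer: 148693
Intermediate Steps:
a = 1
P = -1938 (P = 51*(-38) = -1938)
G(N) = -1 - N (G(N) = -2 + (1 - N) = -1 - N)
f = -149234 (f = -8 + (-77*(-1938))*(-1 - 1*0) = -8 + 149226*(-1 + 0) = -8 + 149226*(-1) = -8 - 149226 = -149234)
O(-541) - f = -541 - 1*(-149234) = -541 + 149234 = 148693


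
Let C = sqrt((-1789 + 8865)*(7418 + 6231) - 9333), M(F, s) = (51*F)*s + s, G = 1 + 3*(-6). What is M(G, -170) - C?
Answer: 147220 - sqrt(96570991) ≈ 1.3739e+5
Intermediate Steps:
G = -17 (G = 1 - 18 = -17)
M(F, s) = s + 51*F*s (M(F, s) = 51*F*s + s = s + 51*F*s)
C = sqrt(96570991) (C = sqrt(7076*13649 - 9333) = sqrt(96580324 - 9333) = sqrt(96570991) ≈ 9827.0)
M(G, -170) - C = -170*(1 + 51*(-17)) - sqrt(96570991) = -170*(1 - 867) - sqrt(96570991) = -170*(-866) - sqrt(96570991) = 147220 - sqrt(96570991)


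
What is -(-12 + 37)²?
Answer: -625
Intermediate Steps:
-(-12 + 37)² = -1*25² = -1*625 = -625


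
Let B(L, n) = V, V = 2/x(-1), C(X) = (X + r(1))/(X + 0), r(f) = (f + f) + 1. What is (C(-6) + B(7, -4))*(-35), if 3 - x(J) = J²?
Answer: -105/2 ≈ -52.500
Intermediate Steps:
x(J) = 3 - J²
r(f) = 1 + 2*f (r(f) = 2*f + 1 = 1 + 2*f)
C(X) = (3 + X)/X (C(X) = (X + (1 + 2*1))/(X + 0) = (X + (1 + 2))/X = (X + 3)/X = (3 + X)/X)
V = 1 (V = 2/(3 - 1*(-1)²) = 2/(3 - 1*1) = 2/(3 - 1) = 2/2 = 2*(½) = 1)
B(L, n) = 1
(C(-6) + B(7, -4))*(-35) = ((3 - 6)/(-6) + 1)*(-35) = (-⅙*(-3) + 1)*(-35) = (½ + 1)*(-35) = (3/2)*(-35) = -105/2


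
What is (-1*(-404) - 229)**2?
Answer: 30625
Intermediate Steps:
(-1*(-404) - 229)**2 = (404 - 229)**2 = 175**2 = 30625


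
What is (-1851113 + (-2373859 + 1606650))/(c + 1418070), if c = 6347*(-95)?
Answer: -2618322/815105 ≈ -3.2122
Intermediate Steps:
c = -602965
(-1851113 + (-2373859 + 1606650))/(c + 1418070) = (-1851113 + (-2373859 + 1606650))/(-602965 + 1418070) = (-1851113 - 767209)/815105 = -2618322*1/815105 = -2618322/815105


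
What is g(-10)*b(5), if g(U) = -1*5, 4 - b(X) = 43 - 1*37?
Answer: 10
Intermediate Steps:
b(X) = -2 (b(X) = 4 - (43 - 1*37) = 4 - (43 - 37) = 4 - 1*6 = 4 - 6 = -2)
g(U) = -5
g(-10)*b(5) = -5*(-2) = 10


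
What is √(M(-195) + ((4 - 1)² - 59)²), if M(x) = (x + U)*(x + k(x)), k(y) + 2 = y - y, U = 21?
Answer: √36778 ≈ 191.78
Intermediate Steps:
k(y) = -2 (k(y) = -2 + (y - y) = -2 + 0 = -2)
M(x) = (-2 + x)*(21 + x) (M(x) = (x + 21)*(x - 2) = (21 + x)*(-2 + x) = (-2 + x)*(21 + x))
√(M(-195) + ((4 - 1)² - 59)²) = √((-42 + (-195)² + 19*(-195)) + ((4 - 1)² - 59)²) = √((-42 + 38025 - 3705) + (3² - 59)²) = √(34278 + (9 - 59)²) = √(34278 + (-50)²) = √(34278 + 2500) = √36778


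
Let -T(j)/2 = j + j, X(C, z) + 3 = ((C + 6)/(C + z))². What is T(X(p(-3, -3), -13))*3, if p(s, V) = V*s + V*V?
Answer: -6012/25 ≈ -240.48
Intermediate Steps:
p(s, V) = V² + V*s (p(s, V) = V*s + V² = V² + V*s)
X(C, z) = -3 + (6 + C)²/(C + z)² (X(C, z) = -3 + ((C + 6)/(C + z))² = -3 + ((6 + C)/(C + z))² = -3 + (6 + C)²/(C + z)²)
T(j) = -4*j (T(j) = -2*(j + j) = -4*j)
T(X(p(-3, -3), -13))*3 = -4*(-3 + (6 - 3*(-3 - 3))²/(-3*(-3 - 3) - 13)²)*3 = -4*(-3 + (6 - 3*(-6))²/(-3*(-6) - 13)²)*3 = -4*(-3 + (6 + 18)²/(18 - 13)²)*3 = -4*(-3 + 24²/5²)*3 = -4*(-3 + 576*(1/25))*3 = -4*(-3 + 576/25)*3 = -4*501/25*3 = -2004/25*3 = -6012/25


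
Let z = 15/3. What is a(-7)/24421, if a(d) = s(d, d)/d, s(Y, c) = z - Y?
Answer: -12/170947 ≈ -7.0197e-5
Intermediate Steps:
z = 5 (z = 15*(⅓) = 5)
s(Y, c) = 5 - Y
a(d) = (5 - d)/d
a(-7)/24421 = ((5 - 1*(-7))/(-7))/24421 = -(5 + 7)/7*(1/24421) = -⅐*12*(1/24421) = -12/7*1/24421 = -12/170947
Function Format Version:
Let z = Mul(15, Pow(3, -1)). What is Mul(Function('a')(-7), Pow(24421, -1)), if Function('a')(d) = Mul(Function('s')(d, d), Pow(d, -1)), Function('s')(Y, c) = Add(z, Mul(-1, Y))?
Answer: Rational(-12, 170947) ≈ -7.0197e-5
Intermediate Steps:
z = 5 (z = Mul(15, Rational(1, 3)) = 5)
Function('s')(Y, c) = Add(5, Mul(-1, Y))
Function('a')(d) = Mul(Pow(d, -1), Add(5, Mul(-1, d))) (Function('a')(d) = Mul(Add(5, Mul(-1, d)), Pow(d, -1)) = Mul(Pow(d, -1), Add(5, Mul(-1, d))))
Mul(Function('a')(-7), Pow(24421, -1)) = Mul(Mul(Pow(-7, -1), Add(5, Mul(-1, -7))), Pow(24421, -1)) = Mul(Mul(Rational(-1, 7), Add(5, 7)), Rational(1, 24421)) = Mul(Mul(Rational(-1, 7), 12), Rational(1, 24421)) = Mul(Rational(-12, 7), Rational(1, 24421)) = Rational(-12, 170947)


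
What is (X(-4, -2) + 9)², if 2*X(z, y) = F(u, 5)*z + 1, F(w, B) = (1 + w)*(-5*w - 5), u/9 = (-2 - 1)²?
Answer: 18089981001/4 ≈ 4.5225e+9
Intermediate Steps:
u = 81 (u = 9*(-2 - 1)² = 9*(-3)² = 9*9 = 81)
F(w, B) = (1 + w)*(-5 - 5*w)
X(z, y) = ½ - 16810*z (X(z, y) = ((-5 - 10*81 - 5*81²)*z + 1)/2 = ((-5 - 810 - 5*6561)*z + 1)/2 = ((-5 - 810 - 32805)*z + 1)/2 = (-33620*z + 1)/2 = (1 - 33620*z)/2 = ½ - 16810*z)
(X(-4, -2) + 9)² = ((½ - 16810*(-4)) + 9)² = ((½ + 67240) + 9)² = (134481/2 + 9)² = (134499/2)² = 18089981001/4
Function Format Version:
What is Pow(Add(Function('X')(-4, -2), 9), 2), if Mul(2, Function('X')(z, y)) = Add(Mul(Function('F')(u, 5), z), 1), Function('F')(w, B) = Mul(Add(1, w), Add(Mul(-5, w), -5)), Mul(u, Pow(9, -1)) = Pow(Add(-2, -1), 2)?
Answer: Rational(18089981001, 4) ≈ 4.5225e+9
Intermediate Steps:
u = 81 (u = Mul(9, Pow(Add(-2, -1), 2)) = Mul(9, Pow(-3, 2)) = Mul(9, 9) = 81)
Function('F')(w, B) = Mul(Add(1, w), Add(-5, Mul(-5, w)))
Function('X')(z, y) = Add(Rational(1, 2), Mul(-16810, z)) (Function('X')(z, y) = Mul(Rational(1, 2), Add(Mul(Add(-5, Mul(-10, 81), Mul(-5, Pow(81, 2))), z), 1)) = Mul(Rational(1, 2), Add(Mul(Add(-5, -810, Mul(-5, 6561)), z), 1)) = Mul(Rational(1, 2), Add(Mul(Add(-5, -810, -32805), z), 1)) = Mul(Rational(1, 2), Add(Mul(-33620, z), 1)) = Mul(Rational(1, 2), Add(1, Mul(-33620, z))) = Add(Rational(1, 2), Mul(-16810, z)))
Pow(Add(Function('X')(-4, -2), 9), 2) = Pow(Add(Add(Rational(1, 2), Mul(-16810, -4)), 9), 2) = Pow(Add(Add(Rational(1, 2), 67240), 9), 2) = Pow(Add(Rational(134481, 2), 9), 2) = Pow(Rational(134499, 2), 2) = Rational(18089981001, 4)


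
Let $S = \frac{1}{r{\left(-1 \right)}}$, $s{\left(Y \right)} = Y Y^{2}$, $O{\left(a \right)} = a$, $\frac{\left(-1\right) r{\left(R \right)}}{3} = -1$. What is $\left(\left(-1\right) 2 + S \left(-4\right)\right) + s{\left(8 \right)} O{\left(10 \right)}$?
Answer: $\frac{15350}{3} \approx 5116.7$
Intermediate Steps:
$r{\left(R \right)} = 3$ ($r{\left(R \right)} = \left(-3\right) \left(-1\right) = 3$)
$s{\left(Y \right)} = Y^{3}$
$S = \frac{1}{3} \approx 0.33333$
$\left(\left(-1\right) 2 + S \left(-4\right)\right) + s{\left(8 \right)} O{\left(10 \right)} = \left(\left(-1\right) 2 + \frac{1}{3} \left(-4\right)\right) + 8^{3} \cdot 10 = \left(-2 - \frac{4}{3}\right) + 512 \cdot 10 = - \frac{10}{3} + 5120 = \frac{15350}{3}$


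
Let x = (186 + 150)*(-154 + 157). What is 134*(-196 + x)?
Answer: 108808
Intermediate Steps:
x = 1008 (x = 336*3 = 1008)
134*(-196 + x) = 134*(-196 + 1008) = 134*812 = 108808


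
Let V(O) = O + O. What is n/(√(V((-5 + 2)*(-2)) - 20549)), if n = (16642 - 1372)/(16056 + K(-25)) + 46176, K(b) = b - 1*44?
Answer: -246076994*I*√20537/109441673 ≈ -322.22*I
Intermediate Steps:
K(b) = -44 + b (K(b) = b - 44 = -44 + b)
V(O) = 2*O
n = 246076994/5329 (n = (16642 - 1372)/(16056 + (-44 - 25)) + 46176 = 15270/(16056 - 69) + 46176 = 15270/15987 + 46176 = 15270*(1/15987) + 46176 = 5090/5329 + 46176 = 246076994/5329 ≈ 46177.)
n/(√(V((-5 + 2)*(-2)) - 20549)) = 246076994/(5329*(√(2*((-5 + 2)*(-2)) - 20549))) = 246076994/(5329*(√(2*(-3*(-2)) - 20549))) = 246076994/(5329*(√(2*6 - 20549))) = 246076994/(5329*(√(12 - 20549))) = 246076994/(5329*(√(-20537))) = 246076994/(5329*((I*√20537))) = 246076994*(-I*√20537/20537)/5329 = -246076994*I*√20537/109441673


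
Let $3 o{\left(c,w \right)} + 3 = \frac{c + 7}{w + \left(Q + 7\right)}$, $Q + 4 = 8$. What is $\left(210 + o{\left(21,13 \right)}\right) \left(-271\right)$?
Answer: $- \frac{1021399}{18} \approx -56744.0$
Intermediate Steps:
$Q = 4$ ($Q = -4 + 8 = 4$)
$o{\left(c,w \right)} = -1 + \frac{7 + c}{3 \left(11 + w\right)}$ ($o{\left(c,w \right)} = -1 + \frac{\left(c + 7\right) \frac{1}{w + \left(4 + 7\right)}}{3} = -1 + \frac{\left(7 + c\right) \frac{1}{w + 11}}{3} = -1 + \frac{\left(7 + c\right) \frac{1}{11 + w}}{3} = -1 + \frac{\frac{1}{11 + w} \left(7 + c\right)}{3} = -1 + \frac{7 + c}{3 \left(11 + w\right)}$)
$\left(210 + o{\left(21,13 \right)}\right) \left(-271\right) = \left(210 + \frac{-26 + 21 - 39}{3 \left(11 + 13\right)}\right) \left(-271\right) = \left(210 + \frac{-26 + 21 - 39}{3 \cdot 24}\right) \left(-271\right) = \left(210 + \frac{1}{3} \cdot \frac{1}{24} \left(-44\right)\right) \left(-271\right) = \left(210 - \frac{11}{18}\right) \left(-271\right) = \frac{3769}{18} \left(-271\right) = - \frac{1021399}{18}$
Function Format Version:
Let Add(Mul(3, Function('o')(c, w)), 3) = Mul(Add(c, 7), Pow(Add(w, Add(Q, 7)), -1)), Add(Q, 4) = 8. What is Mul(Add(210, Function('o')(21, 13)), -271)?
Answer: Rational(-1021399, 18) ≈ -56744.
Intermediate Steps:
Q = 4 (Q = Add(-4, 8) = 4)
Function('o')(c, w) = Add(-1, Mul(Rational(1, 3), Pow(Add(11, w), -1), Add(7, c))) (Function('o')(c, w) = Add(-1, Mul(Rational(1, 3), Mul(Add(c, 7), Pow(Add(w, Add(4, 7)), -1)))) = Add(-1, Mul(Rational(1, 3), Mul(Add(7, c), Pow(Add(w, 11), -1)))) = Add(-1, Mul(Rational(1, 3), Mul(Add(7, c), Pow(Add(11, w), -1)))) = Add(-1, Mul(Rational(1, 3), Mul(Pow(Add(11, w), -1), Add(7, c)))) = Add(-1, Mul(Rational(1, 3), Pow(Add(11, w), -1), Add(7, c))))
Mul(Add(210, Function('o')(21, 13)), -271) = Mul(Add(210, Mul(Rational(1, 3), Pow(Add(11, 13), -1), Add(-26, 21, Mul(-3, 13)))), -271) = Mul(Add(210, Mul(Rational(1, 3), Pow(24, -1), Add(-26, 21, -39))), -271) = Mul(Add(210, Mul(Rational(1, 3), Rational(1, 24), -44)), -271) = Mul(Add(210, Rational(-11, 18)), -271) = Mul(Rational(3769, 18), -271) = Rational(-1021399, 18)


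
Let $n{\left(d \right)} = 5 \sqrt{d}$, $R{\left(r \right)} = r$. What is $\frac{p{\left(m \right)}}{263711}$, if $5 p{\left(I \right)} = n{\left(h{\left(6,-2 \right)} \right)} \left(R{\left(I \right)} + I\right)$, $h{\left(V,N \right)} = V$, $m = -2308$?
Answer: $- \frac{4616 \sqrt{6}}{263711} \approx -0.042876$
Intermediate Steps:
$p{\left(I \right)} = 2 I \sqrt{6}$ ($p{\left(I \right)} = \frac{5 \sqrt{6} \left(I + I\right)}{5} = \frac{5 \sqrt{6} \cdot 2 I}{5} = \frac{10 I \sqrt{6}}{5} = 2 I \sqrt{6}$)
$\frac{p{\left(m \right)}}{263711} = \frac{2 \left(-2308\right) \sqrt{6}}{263711} = - 4616 \sqrt{6} \cdot \frac{1}{263711} = - \frac{4616 \sqrt{6}}{263711}$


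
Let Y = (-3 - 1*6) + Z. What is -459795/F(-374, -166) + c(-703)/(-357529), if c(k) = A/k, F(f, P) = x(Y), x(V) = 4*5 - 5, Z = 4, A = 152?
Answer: -405495448161/13228573 ≈ -30653.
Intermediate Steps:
Y = -5 (Y = (-3 - 1*6) + 4 = (-3 - 6) + 4 = -9 + 4 = -5)
x(V) = 15 (x(V) = 20 - 5 = 15)
F(f, P) = 15
c(k) = 152/k
-459795/F(-374, -166) + c(-703)/(-357529) = -459795/15 + (152/(-703))/(-357529) = -459795*1/15 + (152*(-1/703))*(-1/357529) = -30653 - 8/37*(-1/357529) = -30653 + 8/13228573 = -405495448161/13228573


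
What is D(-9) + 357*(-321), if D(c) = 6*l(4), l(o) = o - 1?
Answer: -114579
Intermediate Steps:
l(o) = -1 + o
D(c) = 18 (D(c) = 6*(-1 + 4) = 6*3 = 18)
D(-9) + 357*(-321) = 18 + 357*(-321) = 18 - 114597 = -114579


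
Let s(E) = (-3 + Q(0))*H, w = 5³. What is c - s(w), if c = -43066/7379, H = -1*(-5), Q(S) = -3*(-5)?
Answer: -485806/7379 ≈ -65.836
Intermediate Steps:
Q(S) = 15
H = 5
w = 125
s(E) = 60 (s(E) = (-3 + 15)*5 = 12*5 = 60)
c = -43066/7379 (c = -43066*1/7379 = -43066/7379 ≈ -5.8363)
c - s(w) = -43066/7379 - 1*60 = -43066/7379 - 60 = -485806/7379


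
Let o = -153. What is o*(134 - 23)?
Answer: -16983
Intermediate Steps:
o*(134 - 23) = -153*(134 - 23) = -153*111 = -16983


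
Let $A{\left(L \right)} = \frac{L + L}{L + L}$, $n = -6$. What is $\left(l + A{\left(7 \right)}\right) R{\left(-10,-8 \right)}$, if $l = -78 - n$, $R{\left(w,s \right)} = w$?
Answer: $710$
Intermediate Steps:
$l = -72$ ($l = -78 - -6 = -78 + 6 = -72$)
$A{\left(L \right)} = 1$ ($A{\left(L \right)} = \frac{2 L}{2 L} = 2 L \frac{1}{2 L} = 1$)
$\left(l + A{\left(7 \right)}\right) R{\left(-10,-8 \right)} = \left(-72 + 1\right) \left(-10\right) = \left(-71\right) \left(-10\right) = 710$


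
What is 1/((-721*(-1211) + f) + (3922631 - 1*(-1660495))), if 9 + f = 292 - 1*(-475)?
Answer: 1/6457015 ≈ 1.5487e-7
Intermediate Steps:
f = 758 (f = -9 + (292 - 1*(-475)) = -9 + (292 + 475) = -9 + 767 = 758)
1/((-721*(-1211) + f) + (3922631 - 1*(-1660495))) = 1/((-721*(-1211) + 758) + (3922631 - 1*(-1660495))) = 1/((873131 + 758) + (3922631 + 1660495)) = 1/(873889 + 5583126) = 1/6457015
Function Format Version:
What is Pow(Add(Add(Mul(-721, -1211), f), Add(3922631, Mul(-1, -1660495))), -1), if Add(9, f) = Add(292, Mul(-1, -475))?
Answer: Rational(1, 6457015) ≈ 1.5487e-7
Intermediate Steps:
f = 758 (f = Add(-9, Add(292, Mul(-1, -475))) = Add(-9, Add(292, 475)) = Add(-9, 767) = 758)
Pow(Add(Add(Mul(-721, -1211), f), Add(3922631, Mul(-1, -1660495))), -1) = Pow(Add(Add(Mul(-721, -1211), 758), Add(3922631, Mul(-1, -1660495))), -1) = Pow(Add(Add(873131, 758), Add(3922631, 1660495)), -1) = Pow(Add(873889, 5583126), -1) = Pow(6457015, -1) = Rational(1, 6457015)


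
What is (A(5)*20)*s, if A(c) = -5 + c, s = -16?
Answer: 0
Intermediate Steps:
(A(5)*20)*s = ((-5 + 5)*20)*(-16) = (0*20)*(-16) = 0*(-16) = 0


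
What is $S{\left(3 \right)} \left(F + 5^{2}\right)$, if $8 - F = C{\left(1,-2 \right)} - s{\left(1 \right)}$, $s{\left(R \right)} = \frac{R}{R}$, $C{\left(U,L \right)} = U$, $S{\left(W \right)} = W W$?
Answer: $297$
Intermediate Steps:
$S{\left(W \right)} = W^{2}$
$s{\left(R \right)} = 1$
$F = 8$ ($F = 8 - \left(1 - 1\right) = 8 - 0 = 8 + 0 = 8$)
$S{\left(3 \right)} \left(F + 5^{2}\right) = 3^{2} \left(8 + 5^{2}\right) = 9 \left(8 + 25\right) = 9 \cdot 33 = 297$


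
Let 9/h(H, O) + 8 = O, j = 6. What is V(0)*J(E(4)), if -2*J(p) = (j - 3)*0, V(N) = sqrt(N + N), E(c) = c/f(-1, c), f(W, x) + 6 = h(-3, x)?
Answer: 0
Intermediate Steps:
h(H, O) = 9/(-8 + O)
f(W, x) = -6 + 9/(-8 + x)
E(c) = c*(-8 + c)/(3*(19 - 2*c)) (E(c) = c/((3*(19 - 2*c)/(-8 + c))) = c*((-8 + c)/(3*(19 - 2*c))) = c*(-8 + c)/(3*(19 - 2*c)))
V(N) = sqrt(2)*sqrt(N) (V(N) = sqrt(2*N) = sqrt(2)*sqrt(N))
J(p) = 0 (J(p) = -(6 - 3)*0/2 = -3*0/2 = -1/2*0 = 0)
V(0)*J(E(4)) = (sqrt(2)*sqrt(0))*0 = (sqrt(2)*0)*0 = 0*0 = 0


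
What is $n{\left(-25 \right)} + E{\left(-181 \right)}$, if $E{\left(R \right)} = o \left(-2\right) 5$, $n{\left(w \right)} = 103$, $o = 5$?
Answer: $53$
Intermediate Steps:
$E{\left(R \right)} = -50$ ($E{\left(R \right)} = 5 \left(-2\right) 5 = \left(-10\right) 5 = -50$)
$n{\left(-25 \right)} + E{\left(-181 \right)} = 103 - 50 = 53$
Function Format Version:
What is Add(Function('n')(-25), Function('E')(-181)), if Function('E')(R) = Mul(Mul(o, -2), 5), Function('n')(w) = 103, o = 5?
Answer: 53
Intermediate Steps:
Function('E')(R) = -50 (Function('E')(R) = Mul(Mul(5, -2), 5) = Mul(-10, 5) = -50)
Add(Function('n')(-25), Function('E')(-181)) = Add(103, -50) = 53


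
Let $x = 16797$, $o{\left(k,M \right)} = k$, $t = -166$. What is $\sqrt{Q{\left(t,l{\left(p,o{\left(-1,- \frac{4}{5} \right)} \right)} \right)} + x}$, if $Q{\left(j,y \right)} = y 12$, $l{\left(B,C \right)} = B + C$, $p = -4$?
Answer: $\sqrt{16737} \approx 129.37$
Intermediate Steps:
$Q{\left(j,y \right)} = 12 y$
$\sqrt{Q{\left(t,l{\left(p,o{\left(-1,- \frac{4}{5} \right)} \right)} \right)} + x} = \sqrt{12 \left(-4 - 1\right) + 16797} = \sqrt{12 \left(-5\right) + 16797} = \sqrt{-60 + 16797} = \sqrt{16737}$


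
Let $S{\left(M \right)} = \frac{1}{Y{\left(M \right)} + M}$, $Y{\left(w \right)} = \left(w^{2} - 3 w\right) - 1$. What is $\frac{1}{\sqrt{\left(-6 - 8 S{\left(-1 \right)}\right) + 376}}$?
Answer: $\frac{\sqrt{366}}{366} \approx 0.052271$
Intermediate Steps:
$Y{\left(w \right)} = -1 + w^{2} - 3 w$
$S{\left(M \right)} = \frac{1}{-1 + M^{2} - 2 M}$ ($S{\left(M \right)} = \frac{1}{\left(-1 + M^{2} - 3 M\right) + M} = \frac{1}{-1 + M^{2} - 2 M}$)
$\frac{1}{\sqrt{\left(-6 - 8 S{\left(-1 \right)}\right) + 376}} = \frac{1}{\sqrt{\left(-6 - \frac{8}{-1 + \left(-1\right)^{2} - -2}\right) + 376}} = \frac{1}{\sqrt{\left(-6 - \frac{8}{-1 + 1 + 2}\right) + 376}} = \frac{1}{\sqrt{\left(-6 - \frac{8}{2}\right) + 376}} = \frac{1}{\sqrt{\left(-6 - 4\right) + 376}} = \frac{1}{\sqrt{-10 + 376}} = \frac{1}{\sqrt{366}} = \frac{\sqrt{366}}{366}$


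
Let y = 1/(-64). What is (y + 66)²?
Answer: 17833729/4096 ≈ 4353.9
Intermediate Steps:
y = -1/64 ≈ -0.015625
(y + 66)² = (-1/64 + 66)² = (4223/64)² = 17833729/4096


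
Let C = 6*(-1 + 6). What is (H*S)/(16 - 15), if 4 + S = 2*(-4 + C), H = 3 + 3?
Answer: 288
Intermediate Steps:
H = 6
C = 30 (C = 6*5 = 30)
S = 48 (S = -4 + 2*(-4 + 30) = -4 + 2*26 = -4 + 52 = 48)
(H*S)/(16 - 15) = (6*48)/(16 - 15) = 288/1 = 288*1 = 288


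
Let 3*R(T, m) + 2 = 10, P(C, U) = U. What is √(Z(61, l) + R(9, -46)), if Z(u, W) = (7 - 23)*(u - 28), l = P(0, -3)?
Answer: 2*I*√1182/3 ≈ 22.92*I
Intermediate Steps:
l = -3
R(T, m) = 8/3 (R(T, m) = -⅔ + (⅓)*10 = -⅔ + 10/3 = 8/3)
Z(u, W) = 448 - 16*u (Z(u, W) = -16*(-28 + u) = 448 - 16*u)
√(Z(61, l) + R(9, -46)) = √((448 - 16*61) + 8/3) = √((448 - 976) + 8/3) = √(-528 + 8/3) = √(-1576/3) = 2*I*√1182/3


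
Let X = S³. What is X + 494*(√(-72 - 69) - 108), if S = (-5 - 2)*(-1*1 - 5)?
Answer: 20736 + 494*I*√141 ≈ 20736.0 + 5865.9*I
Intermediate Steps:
S = 42 (S = -7*(-1 - 5) = -7*(-6) = 42)
X = 74088 (X = 42³ = 74088)
X + 494*(√(-72 - 69) - 108) = 74088 + 494*(√(-72 - 69) - 108) = 74088 + 494*(√(-141) - 108) = 74088 + 494*(I*√141 - 108) = 74088 + 494*(-108 + I*√141) = 74088 + (-53352 + 494*I*√141) = 20736 + 494*I*√141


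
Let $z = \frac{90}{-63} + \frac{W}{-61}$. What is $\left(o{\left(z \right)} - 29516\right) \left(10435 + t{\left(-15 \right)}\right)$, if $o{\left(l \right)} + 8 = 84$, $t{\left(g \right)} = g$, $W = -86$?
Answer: $-306764800$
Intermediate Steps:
$z = - \frac{8}{427}$ ($z = \frac{90}{-63} - \frac{86}{-61} = 90 \left(- \frac{1}{63}\right) - - \frac{86}{61} = - \frac{10}{7} + \frac{86}{61} = - \frac{8}{427} \approx -0.018735$)
$o{\left(l \right)} = 76$ ($o{\left(l \right)} = -8 + 84 = 76$)
$\left(o{\left(z \right)} - 29516\right) \left(10435 + t{\left(-15 \right)}\right) = \left(76 - 29516\right) \left(10435 - 15\right) = \left(76 - 29516\right) 10420 = \left(-29440\right) 10420 = -306764800$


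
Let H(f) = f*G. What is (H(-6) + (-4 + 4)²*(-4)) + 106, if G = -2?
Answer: 118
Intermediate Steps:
H(f) = -2*f (H(f) = f*(-2) = -2*f)
(H(-6) + (-4 + 4)²*(-4)) + 106 = (-2*(-6) + (-4 + 4)²*(-4)) + 106 = (12 + 0²*(-4)) + 106 = (12 + 0*(-4)) + 106 = (12 + 0) + 106 = 12 + 106 = 118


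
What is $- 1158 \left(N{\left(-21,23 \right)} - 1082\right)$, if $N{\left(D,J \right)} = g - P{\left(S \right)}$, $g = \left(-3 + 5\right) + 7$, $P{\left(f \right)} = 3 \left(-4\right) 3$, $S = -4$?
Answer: $1200846$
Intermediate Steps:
$P{\left(f \right)} = -36$ ($P{\left(f \right)} = \left(-12\right) 3 = -36$)
$g = 9$ ($g = 2 + 7 = 9$)
$N{\left(D,J \right)} = 45$ ($N{\left(D,J \right)} = 9 - -36 = 9 + 36 = 45$)
$- 1158 \left(N{\left(-21,23 \right)} - 1082\right) = - 1158 \left(45 - 1082\right) = \left(-1158\right) \left(-1037\right) = 1200846$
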